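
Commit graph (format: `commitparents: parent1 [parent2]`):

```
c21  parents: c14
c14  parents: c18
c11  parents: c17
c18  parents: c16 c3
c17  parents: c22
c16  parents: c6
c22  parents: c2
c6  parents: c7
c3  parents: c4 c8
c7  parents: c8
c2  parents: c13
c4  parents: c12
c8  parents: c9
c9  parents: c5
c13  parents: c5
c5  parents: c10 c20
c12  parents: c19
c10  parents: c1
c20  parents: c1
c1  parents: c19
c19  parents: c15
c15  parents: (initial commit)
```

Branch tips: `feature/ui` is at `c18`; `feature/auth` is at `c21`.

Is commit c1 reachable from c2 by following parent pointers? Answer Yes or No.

Yes

Ancestors of c2 (commits reachable by following parents): {c1, c10, c13, c15, c19, c2, c20, c5}.
c1 is in that set, so it is an ancestor of c2.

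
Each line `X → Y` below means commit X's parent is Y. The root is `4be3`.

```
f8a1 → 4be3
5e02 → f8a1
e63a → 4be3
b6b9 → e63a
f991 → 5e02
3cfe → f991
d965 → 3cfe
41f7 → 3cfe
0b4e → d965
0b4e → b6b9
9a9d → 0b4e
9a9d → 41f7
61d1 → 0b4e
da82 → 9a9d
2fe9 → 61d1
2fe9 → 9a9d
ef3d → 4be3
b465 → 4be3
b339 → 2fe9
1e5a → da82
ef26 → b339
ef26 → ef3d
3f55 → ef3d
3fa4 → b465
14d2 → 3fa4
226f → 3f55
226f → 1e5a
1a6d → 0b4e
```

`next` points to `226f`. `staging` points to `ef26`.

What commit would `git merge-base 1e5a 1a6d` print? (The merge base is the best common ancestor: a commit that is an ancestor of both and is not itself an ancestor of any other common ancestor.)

Ancestors of 1e5a: {0b4e, 1e5a, 3cfe, 41f7, 4be3, 5e02, 9a9d, b6b9, d965, da82, e63a, f8a1, f991}.
Ancestors of 1a6d: {0b4e, 1a6d, 3cfe, 4be3, 5e02, b6b9, d965, e63a, f8a1, f991}.
Common ancestors: {0b4e, 3cfe, 4be3, 5e02, b6b9, d965, e63a, f8a1, f991}.
Among these, 0b4e is not an ancestor of any other common ancestor — it is the merge base.

0b4e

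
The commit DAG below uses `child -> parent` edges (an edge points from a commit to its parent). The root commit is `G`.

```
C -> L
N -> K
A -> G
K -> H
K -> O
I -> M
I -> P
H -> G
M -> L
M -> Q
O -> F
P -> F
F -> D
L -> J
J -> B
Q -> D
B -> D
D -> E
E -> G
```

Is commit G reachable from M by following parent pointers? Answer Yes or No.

Ancestors of M (commits reachable by following parents): {B, D, E, G, J, L, M, Q}.
G is in that set, so it is an ancestor of M.

Yes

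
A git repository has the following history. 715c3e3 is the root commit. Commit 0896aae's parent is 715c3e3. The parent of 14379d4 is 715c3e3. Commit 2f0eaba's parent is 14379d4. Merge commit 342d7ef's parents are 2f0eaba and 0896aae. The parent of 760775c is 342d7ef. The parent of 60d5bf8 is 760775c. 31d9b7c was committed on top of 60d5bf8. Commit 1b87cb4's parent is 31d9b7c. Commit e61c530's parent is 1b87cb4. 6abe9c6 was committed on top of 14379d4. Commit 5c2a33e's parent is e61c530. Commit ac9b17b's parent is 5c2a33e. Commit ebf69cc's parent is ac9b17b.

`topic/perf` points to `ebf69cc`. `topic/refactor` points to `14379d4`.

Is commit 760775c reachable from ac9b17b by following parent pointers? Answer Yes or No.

Ancestors of ac9b17b (commits reachable by following parents): {0896aae, 14379d4, 1b87cb4, 2f0eaba, 31d9b7c, 342d7ef, 5c2a33e, 60d5bf8, 715c3e3, 760775c, ac9b17b, e61c530}.
760775c is in that set, so it is an ancestor of ac9b17b.

Yes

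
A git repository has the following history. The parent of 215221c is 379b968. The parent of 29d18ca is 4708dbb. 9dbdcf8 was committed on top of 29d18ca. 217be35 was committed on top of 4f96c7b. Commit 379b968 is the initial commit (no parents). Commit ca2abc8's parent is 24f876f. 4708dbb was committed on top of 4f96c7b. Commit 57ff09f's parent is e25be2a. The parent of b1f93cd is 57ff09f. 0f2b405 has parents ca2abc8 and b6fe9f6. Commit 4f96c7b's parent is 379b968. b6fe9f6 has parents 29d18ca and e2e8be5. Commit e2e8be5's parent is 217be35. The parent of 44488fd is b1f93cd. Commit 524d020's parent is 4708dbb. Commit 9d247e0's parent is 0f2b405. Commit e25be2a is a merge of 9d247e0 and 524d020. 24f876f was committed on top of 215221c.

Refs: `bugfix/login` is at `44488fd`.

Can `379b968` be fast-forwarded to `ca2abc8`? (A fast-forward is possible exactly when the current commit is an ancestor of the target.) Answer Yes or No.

Yes

A fast-forward from 379b968 to ca2abc8 is possible iff 379b968 is an ancestor of ca2abc8.
Ancestors of ca2abc8: {215221c, 24f876f, 379b968, ca2abc8}.
379b968 is among them, so fast-forward is possible.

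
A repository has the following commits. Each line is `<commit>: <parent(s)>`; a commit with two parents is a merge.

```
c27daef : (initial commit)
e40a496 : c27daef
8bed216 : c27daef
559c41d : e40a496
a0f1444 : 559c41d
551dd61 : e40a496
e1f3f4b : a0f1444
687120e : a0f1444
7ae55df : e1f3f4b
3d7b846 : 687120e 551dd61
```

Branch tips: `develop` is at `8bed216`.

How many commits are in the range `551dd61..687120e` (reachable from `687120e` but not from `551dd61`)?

3

Reachable from 687120e: {559c41d, 687120e, a0f1444, c27daef, e40a496}.
Reachable from 551dd61: {551dd61, c27daef, e40a496}.
In 687120e's history but not 551dd61's: {559c41d, 687120e, a0f1444} — 3 commits.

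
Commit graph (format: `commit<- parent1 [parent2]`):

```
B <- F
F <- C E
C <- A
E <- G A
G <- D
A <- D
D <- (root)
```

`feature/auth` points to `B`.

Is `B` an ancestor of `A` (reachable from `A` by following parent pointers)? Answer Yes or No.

Ancestors of A: {A, D}.
B is not in that set, so it is not an ancestor of A.

No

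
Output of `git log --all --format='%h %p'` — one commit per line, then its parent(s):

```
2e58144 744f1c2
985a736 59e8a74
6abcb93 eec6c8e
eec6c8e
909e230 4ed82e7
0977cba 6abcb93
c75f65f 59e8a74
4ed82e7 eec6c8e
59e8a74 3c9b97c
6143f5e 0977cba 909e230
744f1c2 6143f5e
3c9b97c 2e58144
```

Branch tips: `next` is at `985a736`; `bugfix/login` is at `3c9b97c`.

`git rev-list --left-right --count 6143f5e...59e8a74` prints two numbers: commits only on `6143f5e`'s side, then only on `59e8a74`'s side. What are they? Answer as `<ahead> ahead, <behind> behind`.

Reachable from 6143f5e: {0977cba, 4ed82e7, 6143f5e, 6abcb93, 909e230, eec6c8e}.
Reachable from 59e8a74: {0977cba, 2e58144, 3c9b97c, 4ed82e7, 59e8a74, 6143f5e, 6abcb93, 744f1c2, 909e230, eec6c8e}.
Only in 6143f5e's history (ahead): {} — 0.
Only in 59e8a74's history (behind): {2e58144, 3c9b97c, 59e8a74, 744f1c2} — 4.

0 ahead, 4 behind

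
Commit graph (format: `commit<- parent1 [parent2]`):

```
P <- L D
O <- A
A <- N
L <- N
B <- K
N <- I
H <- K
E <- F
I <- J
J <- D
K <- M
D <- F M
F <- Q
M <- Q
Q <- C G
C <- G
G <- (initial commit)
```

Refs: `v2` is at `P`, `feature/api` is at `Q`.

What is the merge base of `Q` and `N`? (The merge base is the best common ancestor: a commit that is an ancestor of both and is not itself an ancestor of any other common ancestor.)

Ancestors of Q: {C, G, Q}.
Ancestors of N: {C, D, F, G, I, J, M, N, Q}.
Common ancestors: {C, G, Q}.
Among these, Q is not an ancestor of any other common ancestor — it is the merge base.

Q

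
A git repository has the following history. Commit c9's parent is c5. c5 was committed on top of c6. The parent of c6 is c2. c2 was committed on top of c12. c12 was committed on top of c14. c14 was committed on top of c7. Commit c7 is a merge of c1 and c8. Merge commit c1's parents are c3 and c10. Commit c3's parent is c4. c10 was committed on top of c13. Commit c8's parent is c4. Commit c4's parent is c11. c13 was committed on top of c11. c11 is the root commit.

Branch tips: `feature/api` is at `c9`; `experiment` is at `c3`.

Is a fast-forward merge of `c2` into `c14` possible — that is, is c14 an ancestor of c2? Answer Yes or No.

A fast-forward from c14 to c2 is possible iff c14 is an ancestor of c2.
Ancestors of c2: {c1, c10, c11, c12, c13, c14, c2, c3, c4, c7, c8}.
c14 is among them, so fast-forward is possible.

Yes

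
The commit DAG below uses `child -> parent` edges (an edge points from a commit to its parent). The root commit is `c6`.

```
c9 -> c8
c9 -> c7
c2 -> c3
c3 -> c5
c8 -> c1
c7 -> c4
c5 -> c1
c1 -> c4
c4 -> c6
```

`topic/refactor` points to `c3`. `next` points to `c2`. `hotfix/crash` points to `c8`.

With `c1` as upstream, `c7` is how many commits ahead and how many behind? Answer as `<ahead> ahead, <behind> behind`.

Reachable from c7: {c4, c6, c7}.
Reachable from c1: {c1, c4, c6}.
Only in c7's history (ahead): {c7} — 1.
Only in c1's history (behind): {c1} — 1.

1 ahead, 1 behind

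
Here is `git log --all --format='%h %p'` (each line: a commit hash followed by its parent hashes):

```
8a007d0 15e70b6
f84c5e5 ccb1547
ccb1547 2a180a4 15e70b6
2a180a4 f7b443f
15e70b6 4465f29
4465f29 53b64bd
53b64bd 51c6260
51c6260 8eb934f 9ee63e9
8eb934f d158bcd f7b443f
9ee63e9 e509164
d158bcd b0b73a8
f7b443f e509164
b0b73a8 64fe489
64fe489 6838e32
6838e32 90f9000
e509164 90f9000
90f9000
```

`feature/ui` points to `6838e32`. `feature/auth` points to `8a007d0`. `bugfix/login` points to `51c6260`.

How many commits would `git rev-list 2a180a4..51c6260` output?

7

Reachable from 51c6260: {51c6260, 64fe489, 6838e32, 8eb934f, 90f9000, 9ee63e9, b0b73a8, d158bcd, e509164, f7b443f}.
Reachable from 2a180a4: {2a180a4, 90f9000, e509164, f7b443f}.
In 51c6260's history but not 2a180a4's: {51c6260, 64fe489, 6838e32, 8eb934f, 9ee63e9, b0b73a8, d158bcd} — 7 commits.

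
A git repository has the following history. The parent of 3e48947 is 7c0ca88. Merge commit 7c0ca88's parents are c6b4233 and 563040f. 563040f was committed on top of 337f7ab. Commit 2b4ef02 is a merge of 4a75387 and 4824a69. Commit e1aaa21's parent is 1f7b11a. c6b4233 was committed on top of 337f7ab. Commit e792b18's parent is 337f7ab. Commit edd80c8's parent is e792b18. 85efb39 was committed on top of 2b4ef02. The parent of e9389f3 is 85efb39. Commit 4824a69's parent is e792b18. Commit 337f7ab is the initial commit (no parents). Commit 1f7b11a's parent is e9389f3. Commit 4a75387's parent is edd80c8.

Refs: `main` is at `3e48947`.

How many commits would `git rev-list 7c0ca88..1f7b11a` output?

Reachable from 1f7b11a: {1f7b11a, 2b4ef02, 337f7ab, 4824a69, 4a75387, 85efb39, e792b18, e9389f3, edd80c8}.
Reachable from 7c0ca88: {337f7ab, 563040f, 7c0ca88, c6b4233}.
In 1f7b11a's history but not 7c0ca88's: {1f7b11a, 2b4ef02, 4824a69, 4a75387, 85efb39, e792b18, e9389f3, edd80c8} — 8 commits.

8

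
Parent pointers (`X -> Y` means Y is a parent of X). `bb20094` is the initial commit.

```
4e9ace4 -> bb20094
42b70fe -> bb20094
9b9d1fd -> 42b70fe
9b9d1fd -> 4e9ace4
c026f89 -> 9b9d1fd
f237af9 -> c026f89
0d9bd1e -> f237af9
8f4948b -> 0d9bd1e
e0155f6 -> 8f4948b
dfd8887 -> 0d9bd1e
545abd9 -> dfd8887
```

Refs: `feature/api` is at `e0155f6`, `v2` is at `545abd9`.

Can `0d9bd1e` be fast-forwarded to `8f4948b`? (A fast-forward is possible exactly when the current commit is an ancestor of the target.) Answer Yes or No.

Yes

A fast-forward from 0d9bd1e to 8f4948b is possible iff 0d9bd1e is an ancestor of 8f4948b.
Ancestors of 8f4948b: {0d9bd1e, 42b70fe, 4e9ace4, 8f4948b, 9b9d1fd, bb20094, c026f89, f237af9}.
0d9bd1e is among them, so fast-forward is possible.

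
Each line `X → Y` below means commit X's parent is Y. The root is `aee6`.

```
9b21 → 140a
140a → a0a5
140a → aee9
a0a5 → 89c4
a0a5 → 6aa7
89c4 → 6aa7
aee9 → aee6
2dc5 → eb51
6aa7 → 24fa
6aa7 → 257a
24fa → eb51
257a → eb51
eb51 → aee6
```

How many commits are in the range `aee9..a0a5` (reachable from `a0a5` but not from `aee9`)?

Reachable from a0a5: {24fa, 257a, 6aa7, 89c4, a0a5, aee6, eb51}.
Reachable from aee9: {aee6, aee9}.
In a0a5's history but not aee9's: {24fa, 257a, 6aa7, 89c4, a0a5, eb51} — 6 commits.

6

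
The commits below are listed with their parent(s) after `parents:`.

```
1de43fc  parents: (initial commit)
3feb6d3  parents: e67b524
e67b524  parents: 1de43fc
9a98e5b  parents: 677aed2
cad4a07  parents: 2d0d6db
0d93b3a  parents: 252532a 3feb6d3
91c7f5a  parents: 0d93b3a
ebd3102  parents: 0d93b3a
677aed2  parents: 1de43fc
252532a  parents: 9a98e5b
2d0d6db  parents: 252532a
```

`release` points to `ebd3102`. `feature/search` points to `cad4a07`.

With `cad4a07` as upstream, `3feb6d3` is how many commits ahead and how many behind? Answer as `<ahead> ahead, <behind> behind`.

Reachable from 3feb6d3: {1de43fc, 3feb6d3, e67b524}.
Reachable from cad4a07: {1de43fc, 252532a, 2d0d6db, 677aed2, 9a98e5b, cad4a07}.
Only in 3feb6d3's history (ahead): {3feb6d3, e67b524} — 2.
Only in cad4a07's history (behind): {252532a, 2d0d6db, 677aed2, 9a98e5b, cad4a07} — 5.

2 ahead, 5 behind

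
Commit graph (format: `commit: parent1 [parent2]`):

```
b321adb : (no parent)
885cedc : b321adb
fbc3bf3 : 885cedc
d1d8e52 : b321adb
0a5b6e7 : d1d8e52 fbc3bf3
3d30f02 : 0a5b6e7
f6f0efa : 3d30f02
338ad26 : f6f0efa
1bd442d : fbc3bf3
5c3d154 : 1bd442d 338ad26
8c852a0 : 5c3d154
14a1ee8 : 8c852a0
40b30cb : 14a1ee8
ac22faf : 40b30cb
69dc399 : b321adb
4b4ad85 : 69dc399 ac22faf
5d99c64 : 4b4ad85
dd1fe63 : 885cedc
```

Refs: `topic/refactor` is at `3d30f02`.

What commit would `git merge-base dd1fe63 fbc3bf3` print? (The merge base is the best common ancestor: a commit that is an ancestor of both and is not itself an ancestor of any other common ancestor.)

Ancestors of dd1fe63: {885cedc, b321adb, dd1fe63}.
Ancestors of fbc3bf3: {885cedc, b321adb, fbc3bf3}.
Common ancestors: {885cedc, b321adb}.
Among these, 885cedc is not an ancestor of any other common ancestor — it is the merge base.

885cedc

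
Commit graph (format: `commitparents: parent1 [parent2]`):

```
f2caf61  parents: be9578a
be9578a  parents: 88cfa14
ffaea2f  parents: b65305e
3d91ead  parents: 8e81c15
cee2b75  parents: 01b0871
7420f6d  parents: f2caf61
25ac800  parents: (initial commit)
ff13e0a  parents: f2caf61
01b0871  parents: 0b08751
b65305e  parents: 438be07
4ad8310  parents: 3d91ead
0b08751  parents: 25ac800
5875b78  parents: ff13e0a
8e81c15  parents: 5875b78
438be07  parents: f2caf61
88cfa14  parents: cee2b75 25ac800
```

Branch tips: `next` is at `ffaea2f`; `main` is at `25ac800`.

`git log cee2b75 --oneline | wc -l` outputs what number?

4

Walking parent pointers from cee2b75: reachable set = {01b0871, 0b08751, 25ac800, cee2b75}.
That is 4 commits.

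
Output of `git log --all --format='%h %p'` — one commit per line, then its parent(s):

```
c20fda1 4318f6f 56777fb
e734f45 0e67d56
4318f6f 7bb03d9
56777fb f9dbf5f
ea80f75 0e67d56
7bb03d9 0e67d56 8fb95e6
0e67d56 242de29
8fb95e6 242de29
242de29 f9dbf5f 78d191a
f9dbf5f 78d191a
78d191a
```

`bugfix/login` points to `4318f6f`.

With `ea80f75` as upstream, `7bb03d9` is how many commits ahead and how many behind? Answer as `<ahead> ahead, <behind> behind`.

Reachable from 7bb03d9: {0e67d56, 242de29, 78d191a, 7bb03d9, 8fb95e6, f9dbf5f}.
Reachable from ea80f75: {0e67d56, 242de29, 78d191a, ea80f75, f9dbf5f}.
Only in 7bb03d9's history (ahead): {7bb03d9, 8fb95e6} — 2.
Only in ea80f75's history (behind): {ea80f75} — 1.

2 ahead, 1 behind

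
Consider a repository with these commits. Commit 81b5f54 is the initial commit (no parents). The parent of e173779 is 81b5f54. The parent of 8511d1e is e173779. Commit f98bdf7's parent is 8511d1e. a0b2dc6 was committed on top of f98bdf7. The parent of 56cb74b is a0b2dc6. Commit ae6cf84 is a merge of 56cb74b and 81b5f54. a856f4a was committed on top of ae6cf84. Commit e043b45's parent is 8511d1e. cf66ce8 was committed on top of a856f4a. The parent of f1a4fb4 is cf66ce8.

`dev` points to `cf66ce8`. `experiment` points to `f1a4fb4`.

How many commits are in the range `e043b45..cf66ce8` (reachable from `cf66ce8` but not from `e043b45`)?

6

Reachable from cf66ce8: {56cb74b, 81b5f54, 8511d1e, a0b2dc6, a856f4a, ae6cf84, cf66ce8, e173779, f98bdf7}.
Reachable from e043b45: {81b5f54, 8511d1e, e043b45, e173779}.
In cf66ce8's history but not e043b45's: {56cb74b, a0b2dc6, a856f4a, ae6cf84, cf66ce8, f98bdf7} — 6 commits.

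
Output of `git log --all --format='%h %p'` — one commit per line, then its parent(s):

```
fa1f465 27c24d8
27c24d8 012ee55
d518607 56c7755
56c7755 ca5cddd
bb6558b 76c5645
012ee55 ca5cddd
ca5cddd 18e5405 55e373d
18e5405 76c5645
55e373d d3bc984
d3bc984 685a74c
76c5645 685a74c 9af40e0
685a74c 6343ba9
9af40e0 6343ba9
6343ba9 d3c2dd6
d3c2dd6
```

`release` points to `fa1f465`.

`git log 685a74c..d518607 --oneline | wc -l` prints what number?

8

Reachable from d518607: {18e5405, 55e373d, 56c7755, 6343ba9, 685a74c, 76c5645, 9af40e0, ca5cddd, d3bc984, d3c2dd6, d518607}.
Reachable from 685a74c: {6343ba9, 685a74c, d3c2dd6}.
In d518607's history but not 685a74c's: {18e5405, 55e373d, 56c7755, 76c5645, 9af40e0, ca5cddd, d3bc984, d518607} — 8 commits.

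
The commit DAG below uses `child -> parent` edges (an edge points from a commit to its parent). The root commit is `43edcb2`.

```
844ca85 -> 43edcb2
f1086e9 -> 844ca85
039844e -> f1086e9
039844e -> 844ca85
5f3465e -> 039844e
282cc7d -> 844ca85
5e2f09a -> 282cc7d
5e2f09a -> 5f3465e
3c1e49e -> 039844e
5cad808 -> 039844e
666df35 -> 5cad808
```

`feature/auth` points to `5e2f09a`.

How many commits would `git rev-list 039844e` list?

Walking parent pointers from 039844e: reachable set = {039844e, 43edcb2, 844ca85, f1086e9}.
That is 4 commits.

4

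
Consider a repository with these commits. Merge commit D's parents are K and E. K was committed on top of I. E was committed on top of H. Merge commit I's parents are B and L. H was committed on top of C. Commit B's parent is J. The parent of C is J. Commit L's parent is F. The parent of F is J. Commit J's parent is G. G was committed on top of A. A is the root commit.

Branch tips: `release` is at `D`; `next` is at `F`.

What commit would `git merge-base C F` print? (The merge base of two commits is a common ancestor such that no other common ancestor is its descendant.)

J

Ancestors of C: {A, C, G, J}.
Ancestors of F: {A, F, G, J}.
Common ancestors: {A, G, J}.
Among these, J is not an ancestor of any other common ancestor — it is the merge base.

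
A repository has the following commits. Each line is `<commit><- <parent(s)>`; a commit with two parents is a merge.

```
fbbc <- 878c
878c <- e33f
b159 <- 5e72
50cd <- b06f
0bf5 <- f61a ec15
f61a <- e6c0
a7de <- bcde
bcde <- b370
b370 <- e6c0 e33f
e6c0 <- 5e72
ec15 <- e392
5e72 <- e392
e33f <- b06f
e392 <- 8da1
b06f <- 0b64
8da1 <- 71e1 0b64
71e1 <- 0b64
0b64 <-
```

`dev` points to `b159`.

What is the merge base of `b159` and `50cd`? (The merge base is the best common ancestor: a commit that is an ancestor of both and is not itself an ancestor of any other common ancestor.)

0b64

Ancestors of b159: {0b64, 5e72, 71e1, 8da1, b159, e392}.
Ancestors of 50cd: {0b64, 50cd, b06f}.
Common ancestors: {0b64}.
The only common ancestor is 0b64, so it is the merge base.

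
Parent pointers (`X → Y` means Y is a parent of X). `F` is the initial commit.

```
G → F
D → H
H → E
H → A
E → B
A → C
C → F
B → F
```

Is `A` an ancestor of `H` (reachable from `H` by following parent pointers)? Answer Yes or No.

Yes

Ancestors of H (commits reachable by following parents): {A, B, C, E, F, H}.
A is in that set, so it is an ancestor of H.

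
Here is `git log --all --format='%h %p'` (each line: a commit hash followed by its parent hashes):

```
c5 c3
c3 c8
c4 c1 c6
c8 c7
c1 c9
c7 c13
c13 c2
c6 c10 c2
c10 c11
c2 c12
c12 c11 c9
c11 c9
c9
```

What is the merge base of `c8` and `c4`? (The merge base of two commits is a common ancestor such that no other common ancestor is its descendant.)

c2

Ancestors of c8: {c11, c12, c13, c2, c7, c8, c9}.
Ancestors of c4: {c1, c10, c11, c12, c2, c4, c6, c9}.
Common ancestors: {c11, c12, c2, c9}.
Among these, c2 is not an ancestor of any other common ancestor — it is the merge base.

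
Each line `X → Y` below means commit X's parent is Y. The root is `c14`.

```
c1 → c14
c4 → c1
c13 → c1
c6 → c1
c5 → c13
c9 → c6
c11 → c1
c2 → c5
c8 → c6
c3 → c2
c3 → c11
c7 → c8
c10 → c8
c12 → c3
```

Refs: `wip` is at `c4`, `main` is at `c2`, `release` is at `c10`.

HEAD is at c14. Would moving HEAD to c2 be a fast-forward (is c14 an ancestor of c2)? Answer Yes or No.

Yes

A fast-forward from c14 to c2 is possible iff c14 is an ancestor of c2.
Ancestors of c2: {c1, c13, c14, c2, c5}.
c14 is among them, so fast-forward is possible.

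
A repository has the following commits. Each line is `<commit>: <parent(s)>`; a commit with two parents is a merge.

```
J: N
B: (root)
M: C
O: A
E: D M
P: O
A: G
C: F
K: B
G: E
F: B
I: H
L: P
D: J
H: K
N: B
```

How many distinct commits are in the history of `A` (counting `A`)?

10

Walking parent pointers from A: reachable set = {A, B, C, D, E, F, G, J, M, N}.
That is 10 commits.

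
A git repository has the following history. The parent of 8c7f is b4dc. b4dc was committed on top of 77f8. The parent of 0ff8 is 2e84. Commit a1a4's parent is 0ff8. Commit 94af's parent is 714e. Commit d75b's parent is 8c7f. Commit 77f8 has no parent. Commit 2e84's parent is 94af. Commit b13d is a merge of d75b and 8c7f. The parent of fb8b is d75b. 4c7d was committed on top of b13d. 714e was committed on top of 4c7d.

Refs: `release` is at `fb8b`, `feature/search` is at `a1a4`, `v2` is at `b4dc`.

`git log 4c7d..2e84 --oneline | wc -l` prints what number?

3

Reachable from 2e84: {2e84, 4c7d, 714e, 77f8, 8c7f, 94af, b13d, b4dc, d75b}.
Reachable from 4c7d: {4c7d, 77f8, 8c7f, b13d, b4dc, d75b}.
In 2e84's history but not 4c7d's: {2e84, 714e, 94af} — 3 commits.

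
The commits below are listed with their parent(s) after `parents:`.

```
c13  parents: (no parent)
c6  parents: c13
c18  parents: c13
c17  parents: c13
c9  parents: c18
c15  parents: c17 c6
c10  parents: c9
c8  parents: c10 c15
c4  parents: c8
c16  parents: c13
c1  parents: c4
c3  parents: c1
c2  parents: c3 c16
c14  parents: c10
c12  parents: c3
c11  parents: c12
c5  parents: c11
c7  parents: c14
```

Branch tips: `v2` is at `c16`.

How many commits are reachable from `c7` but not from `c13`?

Reachable from c7: {c10, c13, c14, c18, c7, c9}.
Reachable from c13: {c13}.
In c7's history but not c13's: {c10, c14, c18, c7, c9} — 5 commits.

5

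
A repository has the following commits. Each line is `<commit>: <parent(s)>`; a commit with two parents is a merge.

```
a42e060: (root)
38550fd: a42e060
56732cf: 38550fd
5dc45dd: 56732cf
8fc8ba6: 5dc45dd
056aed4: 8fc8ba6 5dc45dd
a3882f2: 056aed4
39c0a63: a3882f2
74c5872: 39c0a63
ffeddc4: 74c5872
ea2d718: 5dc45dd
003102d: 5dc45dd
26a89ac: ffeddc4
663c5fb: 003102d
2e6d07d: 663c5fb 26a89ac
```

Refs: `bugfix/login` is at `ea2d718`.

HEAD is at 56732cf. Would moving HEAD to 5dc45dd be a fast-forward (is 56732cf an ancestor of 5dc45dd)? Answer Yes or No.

Yes

A fast-forward from 56732cf to 5dc45dd is possible iff 56732cf is an ancestor of 5dc45dd.
Ancestors of 5dc45dd: {38550fd, 56732cf, 5dc45dd, a42e060}.
56732cf is among them, so fast-forward is possible.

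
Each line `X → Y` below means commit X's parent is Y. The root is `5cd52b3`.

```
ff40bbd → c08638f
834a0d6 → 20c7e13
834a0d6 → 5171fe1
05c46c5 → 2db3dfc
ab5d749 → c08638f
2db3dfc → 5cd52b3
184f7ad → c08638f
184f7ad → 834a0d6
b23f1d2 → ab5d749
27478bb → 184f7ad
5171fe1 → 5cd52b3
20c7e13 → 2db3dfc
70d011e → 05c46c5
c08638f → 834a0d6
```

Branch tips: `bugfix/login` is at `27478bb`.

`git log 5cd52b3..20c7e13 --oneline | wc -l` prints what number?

2

Reachable from 20c7e13: {20c7e13, 2db3dfc, 5cd52b3}.
Reachable from 5cd52b3: {5cd52b3}.
In 20c7e13's history but not 5cd52b3's: {20c7e13, 2db3dfc} — 2 commits.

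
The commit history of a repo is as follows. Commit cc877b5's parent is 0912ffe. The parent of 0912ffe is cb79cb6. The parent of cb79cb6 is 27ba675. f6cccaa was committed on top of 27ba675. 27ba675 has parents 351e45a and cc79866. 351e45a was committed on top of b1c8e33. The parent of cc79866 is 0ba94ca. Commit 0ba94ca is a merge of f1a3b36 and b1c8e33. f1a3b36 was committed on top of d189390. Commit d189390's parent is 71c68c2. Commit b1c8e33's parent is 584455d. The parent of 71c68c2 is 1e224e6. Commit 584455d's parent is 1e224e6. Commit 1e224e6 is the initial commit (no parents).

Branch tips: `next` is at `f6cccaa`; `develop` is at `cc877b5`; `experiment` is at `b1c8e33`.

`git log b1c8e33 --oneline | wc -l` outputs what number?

3

Walking parent pointers from b1c8e33: reachable set = {1e224e6, 584455d, b1c8e33}.
That is 3 commits.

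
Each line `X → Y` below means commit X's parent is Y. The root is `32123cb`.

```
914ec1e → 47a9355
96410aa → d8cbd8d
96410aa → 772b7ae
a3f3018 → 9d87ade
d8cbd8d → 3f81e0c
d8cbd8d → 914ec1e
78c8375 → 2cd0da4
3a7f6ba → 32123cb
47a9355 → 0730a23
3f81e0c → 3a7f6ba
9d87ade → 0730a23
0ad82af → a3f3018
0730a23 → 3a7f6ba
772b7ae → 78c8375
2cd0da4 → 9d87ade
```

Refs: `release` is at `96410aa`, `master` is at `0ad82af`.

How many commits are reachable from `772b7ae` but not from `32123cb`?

Reachable from 772b7ae: {0730a23, 2cd0da4, 32123cb, 3a7f6ba, 772b7ae, 78c8375, 9d87ade}.
Reachable from 32123cb: {32123cb}.
In 772b7ae's history but not 32123cb's: {0730a23, 2cd0da4, 3a7f6ba, 772b7ae, 78c8375, 9d87ade} — 6 commits.

6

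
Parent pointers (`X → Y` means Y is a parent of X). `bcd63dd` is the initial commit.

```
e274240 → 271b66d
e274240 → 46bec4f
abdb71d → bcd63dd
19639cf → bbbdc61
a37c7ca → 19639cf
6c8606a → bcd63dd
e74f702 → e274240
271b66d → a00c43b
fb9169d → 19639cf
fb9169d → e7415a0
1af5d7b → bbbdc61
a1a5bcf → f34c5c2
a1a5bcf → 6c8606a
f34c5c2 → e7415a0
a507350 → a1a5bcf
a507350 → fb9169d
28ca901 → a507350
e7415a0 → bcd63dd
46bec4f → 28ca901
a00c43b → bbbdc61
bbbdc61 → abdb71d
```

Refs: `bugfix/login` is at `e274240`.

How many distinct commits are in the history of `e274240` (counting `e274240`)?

15

Walking parent pointers from e274240: reachable set = {19639cf, 271b66d, 28ca901, 46bec4f, 6c8606a, a00c43b, a1a5bcf, a507350, abdb71d, bbbdc61, bcd63dd, e274240, e7415a0, f34c5c2, fb9169d}.
That is 15 commits.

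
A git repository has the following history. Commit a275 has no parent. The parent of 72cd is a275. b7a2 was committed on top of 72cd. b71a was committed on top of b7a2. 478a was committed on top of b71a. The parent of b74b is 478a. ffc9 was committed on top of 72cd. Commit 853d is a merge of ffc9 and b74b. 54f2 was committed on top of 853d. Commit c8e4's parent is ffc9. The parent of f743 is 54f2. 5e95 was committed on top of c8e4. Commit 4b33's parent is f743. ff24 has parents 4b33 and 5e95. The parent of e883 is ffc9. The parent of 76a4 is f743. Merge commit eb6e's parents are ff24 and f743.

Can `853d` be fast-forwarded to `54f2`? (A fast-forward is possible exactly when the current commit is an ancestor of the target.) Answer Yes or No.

A fast-forward from 853d to 54f2 is possible iff 853d is an ancestor of 54f2.
Ancestors of 54f2: {478a, 54f2, 72cd, 853d, a275, b71a, b74b, b7a2, ffc9}.
853d is among them, so fast-forward is possible.

Yes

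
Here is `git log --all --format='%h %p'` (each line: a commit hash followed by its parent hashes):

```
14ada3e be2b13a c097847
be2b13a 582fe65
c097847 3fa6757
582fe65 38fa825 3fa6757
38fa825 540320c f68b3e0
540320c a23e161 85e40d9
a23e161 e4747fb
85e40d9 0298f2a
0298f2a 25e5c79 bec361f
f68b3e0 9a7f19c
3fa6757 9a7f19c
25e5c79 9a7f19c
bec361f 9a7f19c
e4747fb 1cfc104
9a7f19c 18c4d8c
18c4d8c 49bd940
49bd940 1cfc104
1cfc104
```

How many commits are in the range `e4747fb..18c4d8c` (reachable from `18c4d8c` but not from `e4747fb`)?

2

Reachable from 18c4d8c: {18c4d8c, 1cfc104, 49bd940}.
Reachable from e4747fb: {1cfc104, e4747fb}.
In 18c4d8c's history but not e4747fb's: {18c4d8c, 49bd940} — 2 commits.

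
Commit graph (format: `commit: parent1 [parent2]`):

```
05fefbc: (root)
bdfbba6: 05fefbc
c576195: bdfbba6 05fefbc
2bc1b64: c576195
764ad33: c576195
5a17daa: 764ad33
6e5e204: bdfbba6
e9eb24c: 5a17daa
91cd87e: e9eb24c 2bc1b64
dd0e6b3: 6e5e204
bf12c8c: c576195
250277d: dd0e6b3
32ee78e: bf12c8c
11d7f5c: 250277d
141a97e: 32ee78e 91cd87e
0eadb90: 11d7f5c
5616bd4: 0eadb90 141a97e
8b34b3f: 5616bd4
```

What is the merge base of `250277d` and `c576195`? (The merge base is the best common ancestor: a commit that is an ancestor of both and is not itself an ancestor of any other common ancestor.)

bdfbba6

Ancestors of 250277d: {05fefbc, 250277d, 6e5e204, bdfbba6, dd0e6b3}.
Ancestors of c576195: {05fefbc, bdfbba6, c576195}.
Common ancestors: {05fefbc, bdfbba6}.
Among these, bdfbba6 is not an ancestor of any other common ancestor — it is the merge base.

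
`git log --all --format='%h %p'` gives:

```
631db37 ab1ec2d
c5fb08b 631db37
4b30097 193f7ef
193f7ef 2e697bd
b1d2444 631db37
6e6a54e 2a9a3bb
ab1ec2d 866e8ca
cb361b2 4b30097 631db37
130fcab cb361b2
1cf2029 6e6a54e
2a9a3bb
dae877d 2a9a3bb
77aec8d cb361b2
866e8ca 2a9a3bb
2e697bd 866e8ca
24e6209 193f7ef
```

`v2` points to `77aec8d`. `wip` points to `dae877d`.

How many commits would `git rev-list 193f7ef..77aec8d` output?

Reachable from 77aec8d: {193f7ef, 2a9a3bb, 2e697bd, 4b30097, 631db37, 77aec8d, 866e8ca, ab1ec2d, cb361b2}.
Reachable from 193f7ef: {193f7ef, 2a9a3bb, 2e697bd, 866e8ca}.
In 77aec8d's history but not 193f7ef's: {4b30097, 631db37, 77aec8d, ab1ec2d, cb361b2} — 5 commits.

5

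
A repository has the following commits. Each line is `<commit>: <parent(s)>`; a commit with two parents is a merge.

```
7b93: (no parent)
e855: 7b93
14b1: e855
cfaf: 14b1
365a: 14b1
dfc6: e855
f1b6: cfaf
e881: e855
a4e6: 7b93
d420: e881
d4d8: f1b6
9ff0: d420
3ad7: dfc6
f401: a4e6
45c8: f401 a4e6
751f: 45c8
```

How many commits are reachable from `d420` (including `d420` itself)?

Walking parent pointers from d420: reachable set = {7b93, d420, e855, e881}.
That is 4 commits.

4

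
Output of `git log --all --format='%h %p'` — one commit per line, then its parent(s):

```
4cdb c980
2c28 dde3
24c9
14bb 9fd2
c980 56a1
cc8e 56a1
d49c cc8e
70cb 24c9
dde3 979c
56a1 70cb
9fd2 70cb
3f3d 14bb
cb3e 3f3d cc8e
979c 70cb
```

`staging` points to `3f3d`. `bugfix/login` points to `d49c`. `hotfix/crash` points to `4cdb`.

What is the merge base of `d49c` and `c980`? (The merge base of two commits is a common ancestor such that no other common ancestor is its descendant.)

56a1

Ancestors of d49c: {24c9, 56a1, 70cb, cc8e, d49c}.
Ancestors of c980: {24c9, 56a1, 70cb, c980}.
Common ancestors: {24c9, 56a1, 70cb}.
Among these, 56a1 is not an ancestor of any other common ancestor — it is the merge base.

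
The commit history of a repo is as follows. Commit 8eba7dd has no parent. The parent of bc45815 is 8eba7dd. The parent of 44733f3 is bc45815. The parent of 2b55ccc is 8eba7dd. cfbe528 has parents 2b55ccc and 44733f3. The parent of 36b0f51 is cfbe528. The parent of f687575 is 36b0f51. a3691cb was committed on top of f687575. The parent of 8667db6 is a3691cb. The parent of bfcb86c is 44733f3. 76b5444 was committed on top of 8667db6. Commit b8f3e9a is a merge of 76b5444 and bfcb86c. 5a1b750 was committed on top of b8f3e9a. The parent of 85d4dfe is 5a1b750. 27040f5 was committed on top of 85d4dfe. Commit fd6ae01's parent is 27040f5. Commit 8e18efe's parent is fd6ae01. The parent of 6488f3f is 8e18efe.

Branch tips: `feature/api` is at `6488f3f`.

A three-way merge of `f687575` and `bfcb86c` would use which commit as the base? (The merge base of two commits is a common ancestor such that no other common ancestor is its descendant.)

Ancestors of f687575: {2b55ccc, 36b0f51, 44733f3, 8eba7dd, bc45815, cfbe528, f687575}.
Ancestors of bfcb86c: {44733f3, 8eba7dd, bc45815, bfcb86c}.
Common ancestors: {44733f3, 8eba7dd, bc45815}.
Among these, 44733f3 is not an ancestor of any other common ancestor — it is the merge base.

44733f3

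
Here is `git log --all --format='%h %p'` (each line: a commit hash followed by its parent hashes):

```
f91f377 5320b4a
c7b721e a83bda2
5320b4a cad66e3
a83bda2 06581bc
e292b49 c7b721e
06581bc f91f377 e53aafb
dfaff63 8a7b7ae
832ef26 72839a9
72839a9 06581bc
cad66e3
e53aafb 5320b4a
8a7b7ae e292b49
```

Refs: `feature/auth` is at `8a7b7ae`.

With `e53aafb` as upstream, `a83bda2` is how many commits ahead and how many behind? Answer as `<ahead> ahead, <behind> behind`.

3 ahead, 0 behind

Reachable from a83bda2: {06581bc, 5320b4a, a83bda2, cad66e3, e53aafb, f91f377}.
Reachable from e53aafb: {5320b4a, cad66e3, e53aafb}.
Only in a83bda2's history (ahead): {06581bc, a83bda2, f91f377} — 3.
Only in e53aafb's history (behind): {} — 0.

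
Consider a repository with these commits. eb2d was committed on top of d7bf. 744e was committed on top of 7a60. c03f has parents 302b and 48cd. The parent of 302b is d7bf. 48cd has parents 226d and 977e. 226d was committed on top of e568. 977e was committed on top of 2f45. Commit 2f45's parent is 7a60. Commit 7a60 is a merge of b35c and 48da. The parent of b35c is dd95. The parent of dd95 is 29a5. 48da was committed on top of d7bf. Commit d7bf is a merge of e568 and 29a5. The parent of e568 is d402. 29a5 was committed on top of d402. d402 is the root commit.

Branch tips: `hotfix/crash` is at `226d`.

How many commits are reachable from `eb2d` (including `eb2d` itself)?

Walking parent pointers from eb2d: reachable set = {29a5, d402, d7bf, e568, eb2d}.
That is 5 commits.

5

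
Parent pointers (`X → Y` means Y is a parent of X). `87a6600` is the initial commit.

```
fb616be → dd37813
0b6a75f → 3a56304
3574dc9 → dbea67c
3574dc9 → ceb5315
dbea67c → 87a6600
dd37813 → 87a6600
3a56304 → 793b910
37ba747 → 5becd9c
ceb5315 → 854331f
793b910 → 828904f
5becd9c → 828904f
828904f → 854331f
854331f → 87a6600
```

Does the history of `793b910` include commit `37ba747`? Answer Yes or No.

No

Ancestors of 793b910: {793b910, 828904f, 854331f, 87a6600}.
37ba747 is not in that set, so it is not an ancestor of 793b910.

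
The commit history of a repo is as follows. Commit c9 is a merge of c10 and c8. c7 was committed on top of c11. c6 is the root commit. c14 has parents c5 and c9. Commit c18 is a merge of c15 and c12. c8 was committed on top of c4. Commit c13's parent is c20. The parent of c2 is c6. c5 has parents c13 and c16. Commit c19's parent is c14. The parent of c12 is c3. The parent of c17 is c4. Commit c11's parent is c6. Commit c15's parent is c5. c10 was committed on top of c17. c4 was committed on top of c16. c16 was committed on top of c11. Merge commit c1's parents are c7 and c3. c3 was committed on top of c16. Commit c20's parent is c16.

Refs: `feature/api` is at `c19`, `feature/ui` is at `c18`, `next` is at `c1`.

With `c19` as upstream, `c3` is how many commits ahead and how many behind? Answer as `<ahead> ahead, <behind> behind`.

Reachable from c3: {c11, c16, c3, c6}.
Reachable from c19: {c10, c11, c13, c14, c16, c17, c19, c20, c4, c5, c6, c8, c9}.
Only in c3's history (ahead): {c3} — 1.
Only in c19's history (behind): {c10, c13, c14, c17, c19, c20, c4, c5, c8, c9} — 10.

1 ahead, 10 behind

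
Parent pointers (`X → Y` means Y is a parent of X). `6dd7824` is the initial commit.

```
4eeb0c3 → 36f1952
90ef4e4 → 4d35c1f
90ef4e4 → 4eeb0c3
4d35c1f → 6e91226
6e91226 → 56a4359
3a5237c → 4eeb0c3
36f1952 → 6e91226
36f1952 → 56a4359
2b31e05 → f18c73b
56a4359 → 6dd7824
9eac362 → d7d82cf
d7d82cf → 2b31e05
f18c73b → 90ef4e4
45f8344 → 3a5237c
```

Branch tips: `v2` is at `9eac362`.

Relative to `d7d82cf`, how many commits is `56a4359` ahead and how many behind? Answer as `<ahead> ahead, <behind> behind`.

0 ahead, 8 behind

Reachable from 56a4359: {56a4359, 6dd7824}.
Reachable from d7d82cf: {2b31e05, 36f1952, 4d35c1f, 4eeb0c3, 56a4359, 6dd7824, 6e91226, 90ef4e4, d7d82cf, f18c73b}.
Only in 56a4359's history (ahead): {} — 0.
Only in d7d82cf's history (behind): {2b31e05, 36f1952, 4d35c1f, 4eeb0c3, 6e91226, 90ef4e4, d7d82cf, f18c73b} — 8.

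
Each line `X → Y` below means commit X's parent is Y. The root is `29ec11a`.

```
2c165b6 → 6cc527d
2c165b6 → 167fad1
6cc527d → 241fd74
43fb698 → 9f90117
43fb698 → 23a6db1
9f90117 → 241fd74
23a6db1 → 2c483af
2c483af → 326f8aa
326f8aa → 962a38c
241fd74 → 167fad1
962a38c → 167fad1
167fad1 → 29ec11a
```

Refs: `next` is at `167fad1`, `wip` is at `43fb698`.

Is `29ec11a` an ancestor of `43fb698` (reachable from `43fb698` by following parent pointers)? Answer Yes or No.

Yes

Ancestors of 43fb698 (commits reachable by following parents): {167fad1, 23a6db1, 241fd74, 29ec11a, 2c483af, 326f8aa, 43fb698, 962a38c, 9f90117}.
29ec11a is in that set, so it is an ancestor of 43fb698.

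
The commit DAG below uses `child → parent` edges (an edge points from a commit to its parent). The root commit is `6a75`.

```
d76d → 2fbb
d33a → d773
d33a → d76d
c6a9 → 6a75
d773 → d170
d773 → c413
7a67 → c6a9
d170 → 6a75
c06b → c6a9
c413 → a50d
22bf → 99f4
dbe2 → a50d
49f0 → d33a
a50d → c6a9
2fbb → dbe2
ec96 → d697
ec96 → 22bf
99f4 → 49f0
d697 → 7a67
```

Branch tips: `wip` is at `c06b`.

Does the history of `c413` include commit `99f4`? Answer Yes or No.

Ancestors of c413: {6a75, a50d, c413, c6a9}.
99f4 is not in that set, so it is not an ancestor of c413.

No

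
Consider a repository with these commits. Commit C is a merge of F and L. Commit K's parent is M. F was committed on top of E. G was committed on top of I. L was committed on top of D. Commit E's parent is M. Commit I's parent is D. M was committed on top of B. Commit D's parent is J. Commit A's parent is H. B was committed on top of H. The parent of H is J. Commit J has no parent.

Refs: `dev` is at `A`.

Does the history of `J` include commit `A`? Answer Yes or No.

Ancestors of J: {J}.
A is not in that set, so it is not an ancestor of J.

No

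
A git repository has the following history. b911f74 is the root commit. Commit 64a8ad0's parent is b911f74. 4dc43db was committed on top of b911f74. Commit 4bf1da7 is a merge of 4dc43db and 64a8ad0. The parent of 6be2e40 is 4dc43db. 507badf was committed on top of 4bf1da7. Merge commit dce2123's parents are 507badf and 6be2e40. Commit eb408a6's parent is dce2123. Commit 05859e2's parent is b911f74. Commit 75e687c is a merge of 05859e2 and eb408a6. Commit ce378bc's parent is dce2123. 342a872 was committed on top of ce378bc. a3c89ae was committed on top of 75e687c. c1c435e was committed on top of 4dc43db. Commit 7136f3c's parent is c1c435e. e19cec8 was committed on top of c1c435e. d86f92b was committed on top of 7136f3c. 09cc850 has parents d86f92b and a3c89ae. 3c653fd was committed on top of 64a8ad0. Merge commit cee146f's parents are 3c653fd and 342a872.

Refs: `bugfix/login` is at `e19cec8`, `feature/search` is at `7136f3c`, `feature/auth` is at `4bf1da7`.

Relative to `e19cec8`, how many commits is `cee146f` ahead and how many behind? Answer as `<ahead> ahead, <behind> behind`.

9 ahead, 2 behind

Reachable from cee146f: {342a872, 3c653fd, 4bf1da7, 4dc43db, 507badf, 64a8ad0, 6be2e40, b911f74, ce378bc, cee146f, dce2123}.
Reachable from e19cec8: {4dc43db, b911f74, c1c435e, e19cec8}.
Only in cee146f's history (ahead): {342a872, 3c653fd, 4bf1da7, 507badf, 64a8ad0, 6be2e40, ce378bc, cee146f, dce2123} — 9.
Only in e19cec8's history (behind): {c1c435e, e19cec8} — 2.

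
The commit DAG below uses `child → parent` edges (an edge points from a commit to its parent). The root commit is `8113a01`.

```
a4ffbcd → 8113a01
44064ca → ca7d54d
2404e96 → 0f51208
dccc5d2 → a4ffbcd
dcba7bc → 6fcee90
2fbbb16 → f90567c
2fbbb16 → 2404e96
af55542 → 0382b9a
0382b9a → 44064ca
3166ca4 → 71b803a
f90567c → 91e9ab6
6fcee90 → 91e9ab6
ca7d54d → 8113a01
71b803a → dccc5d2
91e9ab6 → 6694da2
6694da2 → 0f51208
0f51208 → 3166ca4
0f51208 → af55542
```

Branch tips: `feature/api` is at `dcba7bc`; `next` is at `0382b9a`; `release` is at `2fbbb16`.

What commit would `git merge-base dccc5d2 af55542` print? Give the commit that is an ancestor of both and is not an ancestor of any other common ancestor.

8113a01

Ancestors of dccc5d2: {8113a01, a4ffbcd, dccc5d2}.
Ancestors of af55542: {0382b9a, 44064ca, 8113a01, af55542, ca7d54d}.
Common ancestors: {8113a01}.
The only common ancestor is 8113a01, so it is the merge base.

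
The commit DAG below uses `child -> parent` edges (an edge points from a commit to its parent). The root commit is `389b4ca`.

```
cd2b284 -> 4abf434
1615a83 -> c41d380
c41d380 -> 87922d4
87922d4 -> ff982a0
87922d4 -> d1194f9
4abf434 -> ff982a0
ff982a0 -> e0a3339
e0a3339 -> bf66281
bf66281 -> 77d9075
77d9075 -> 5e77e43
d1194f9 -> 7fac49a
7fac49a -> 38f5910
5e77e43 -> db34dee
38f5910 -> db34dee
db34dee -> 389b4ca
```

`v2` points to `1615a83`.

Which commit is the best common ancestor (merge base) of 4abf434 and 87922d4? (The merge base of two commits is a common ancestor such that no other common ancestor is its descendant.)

ff982a0

Ancestors of 4abf434: {389b4ca, 4abf434, 5e77e43, 77d9075, bf66281, db34dee, e0a3339, ff982a0}.
Ancestors of 87922d4: {389b4ca, 38f5910, 5e77e43, 77d9075, 7fac49a, 87922d4, bf66281, d1194f9, db34dee, e0a3339, ff982a0}.
Common ancestors: {389b4ca, 5e77e43, 77d9075, bf66281, db34dee, e0a3339, ff982a0}.
Among these, ff982a0 is not an ancestor of any other common ancestor — it is the merge base.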